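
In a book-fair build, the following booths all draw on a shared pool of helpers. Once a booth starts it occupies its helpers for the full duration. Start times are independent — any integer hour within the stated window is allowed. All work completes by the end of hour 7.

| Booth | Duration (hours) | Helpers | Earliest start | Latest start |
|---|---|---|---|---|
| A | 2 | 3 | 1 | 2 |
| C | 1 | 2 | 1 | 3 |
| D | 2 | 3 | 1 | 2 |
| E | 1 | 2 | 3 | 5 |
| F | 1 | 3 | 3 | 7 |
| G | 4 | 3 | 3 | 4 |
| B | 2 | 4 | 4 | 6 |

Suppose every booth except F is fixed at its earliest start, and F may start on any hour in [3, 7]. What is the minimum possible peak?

F@3: h1:8  h2:6  h3:8  h4:7  h5:7  h6:3  h7:0 → peak 8
F@4: h1:8  h2:6  h3:5  h4:10  h5:7  h6:3  h7:0 → peak 10
F@5: h1:8  h2:6  h3:5  h4:7  h5:10  h6:3  h7:0 → peak 10
F@6: h1:8  h2:6  h3:5  h4:7  h5:7  h6:6  h7:0 → peak 8
F@7: h1:8  h2:6  h3:5  h4:7  h5:7  h6:3  h7:3 → peak 8
Best is F@3, peak 8.

8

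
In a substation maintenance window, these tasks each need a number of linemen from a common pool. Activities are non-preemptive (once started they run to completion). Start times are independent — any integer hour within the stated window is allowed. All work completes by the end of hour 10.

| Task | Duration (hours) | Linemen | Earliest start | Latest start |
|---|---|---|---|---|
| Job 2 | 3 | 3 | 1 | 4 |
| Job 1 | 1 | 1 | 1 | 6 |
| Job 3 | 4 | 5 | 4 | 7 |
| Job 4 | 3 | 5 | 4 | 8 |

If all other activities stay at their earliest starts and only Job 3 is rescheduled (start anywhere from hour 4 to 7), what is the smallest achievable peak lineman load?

5

Job 3@4: h1:4  h2:3  h3:3  h4:10  h5:10  h6:10  h7:5  h8:0  h9:0  h10:0 → peak 10
Job 3@5: h1:4  h2:3  h3:3  h4:5  h5:10  h6:10  h7:5  h8:5  h9:0  h10:0 → peak 10
Job 3@6: h1:4  h2:3  h3:3  h4:5  h5:5  h6:10  h7:5  h8:5  h9:5  h10:0 → peak 10
Job 3@7: h1:4  h2:3  h3:3  h4:5  h5:5  h6:5  h7:5  h8:5  h9:5  h10:5 → peak 5
Best is Job 3@7, peak 5.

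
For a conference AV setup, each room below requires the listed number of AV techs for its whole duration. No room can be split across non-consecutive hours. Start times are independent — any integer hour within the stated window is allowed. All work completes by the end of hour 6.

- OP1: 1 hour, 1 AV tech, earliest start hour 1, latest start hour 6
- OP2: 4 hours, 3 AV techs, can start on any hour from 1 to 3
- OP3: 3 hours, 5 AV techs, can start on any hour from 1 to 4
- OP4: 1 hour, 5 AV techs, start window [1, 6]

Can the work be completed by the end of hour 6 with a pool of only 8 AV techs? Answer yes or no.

yes

Schedule OP1@1, OP2@1, OP3@2, OP4@5: h1:4  h2:8  h3:8  h4:8  h5:5  h6:0 — peak 8 ≤ 8.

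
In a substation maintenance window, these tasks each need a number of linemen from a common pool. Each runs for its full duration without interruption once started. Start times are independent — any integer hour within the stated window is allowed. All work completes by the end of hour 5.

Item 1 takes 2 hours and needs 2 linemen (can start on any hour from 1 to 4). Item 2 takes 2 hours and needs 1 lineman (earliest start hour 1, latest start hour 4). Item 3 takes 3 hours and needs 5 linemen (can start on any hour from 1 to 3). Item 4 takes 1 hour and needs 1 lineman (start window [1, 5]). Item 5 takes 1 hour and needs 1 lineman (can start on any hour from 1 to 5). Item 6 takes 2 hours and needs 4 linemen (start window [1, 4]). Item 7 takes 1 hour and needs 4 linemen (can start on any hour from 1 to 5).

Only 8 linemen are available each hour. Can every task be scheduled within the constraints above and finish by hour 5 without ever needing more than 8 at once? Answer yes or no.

Schedule Item 1@1, Item 2@1, Item 3@1, Item 4@3, Item 5@3, Item 6@4, Item 7@4: h1:8  h2:8  h3:7  h4:8  h5:4 — peak 8 ≤ 8.

yes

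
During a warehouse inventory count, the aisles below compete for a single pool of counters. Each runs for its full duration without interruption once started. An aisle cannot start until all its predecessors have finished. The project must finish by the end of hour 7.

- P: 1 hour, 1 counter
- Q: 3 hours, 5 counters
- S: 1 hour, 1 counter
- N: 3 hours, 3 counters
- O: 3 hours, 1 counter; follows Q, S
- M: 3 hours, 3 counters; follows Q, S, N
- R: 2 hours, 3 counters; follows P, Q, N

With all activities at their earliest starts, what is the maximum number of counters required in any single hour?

Early-start schedule: P@1, Q@1, S@1, N@1, O@4, M@4, R@4.
Load per hour: hour 1: 10, hour 2: 8, hour 3: 8, hour 4: 7, hour 5: 7, hour 6: 4, hour 7: 0.
Peak is 10.

10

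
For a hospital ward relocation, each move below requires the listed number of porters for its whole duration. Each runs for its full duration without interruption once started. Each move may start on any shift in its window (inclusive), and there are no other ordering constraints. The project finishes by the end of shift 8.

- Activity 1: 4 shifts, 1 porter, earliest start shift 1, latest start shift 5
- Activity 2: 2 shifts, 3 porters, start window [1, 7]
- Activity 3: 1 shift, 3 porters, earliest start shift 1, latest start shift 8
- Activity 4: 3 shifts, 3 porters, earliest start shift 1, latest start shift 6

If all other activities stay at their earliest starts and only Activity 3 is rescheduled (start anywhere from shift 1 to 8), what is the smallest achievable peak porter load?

7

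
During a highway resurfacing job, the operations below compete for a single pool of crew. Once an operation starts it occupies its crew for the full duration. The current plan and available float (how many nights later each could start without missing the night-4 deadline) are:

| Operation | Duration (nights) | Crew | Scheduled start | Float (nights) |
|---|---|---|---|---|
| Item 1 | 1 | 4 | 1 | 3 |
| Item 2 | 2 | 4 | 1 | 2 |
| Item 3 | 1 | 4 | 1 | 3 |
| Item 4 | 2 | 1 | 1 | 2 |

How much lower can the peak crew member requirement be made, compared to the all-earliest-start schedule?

Early-start peak: n1:13  n2:5  n3:0  n4:0 ⇒ 13.
Leveled (Item 1@1, Item 2@2, Item 3@4, Item 4@1): n1:5  n2:5  n3:4  n4:4 ⇒ 5.
Reduction 13 − 5 = 8.

8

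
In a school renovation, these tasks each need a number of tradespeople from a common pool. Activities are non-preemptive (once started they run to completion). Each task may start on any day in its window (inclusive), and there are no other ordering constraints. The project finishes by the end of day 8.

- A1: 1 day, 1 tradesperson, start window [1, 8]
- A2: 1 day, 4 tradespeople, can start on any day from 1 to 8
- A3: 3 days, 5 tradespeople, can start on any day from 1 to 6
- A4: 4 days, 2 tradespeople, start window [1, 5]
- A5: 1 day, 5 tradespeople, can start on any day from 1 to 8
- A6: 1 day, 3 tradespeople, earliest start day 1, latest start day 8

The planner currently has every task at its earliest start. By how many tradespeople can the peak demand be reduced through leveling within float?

14

Early-start peak: d1:20  d2:7  d3:7  d4:2  d5:0  d6:0  d7:0  d8:0 ⇒ 20.
Leveled (A1@1, A2@2, A3@5, A4@1, A5@8, A6@1): d1:6  d2:6  d3:2  d4:2  d5:5  d6:5  d7:5  d8:5 ⇒ 6.
Reduction 20 − 6 = 14.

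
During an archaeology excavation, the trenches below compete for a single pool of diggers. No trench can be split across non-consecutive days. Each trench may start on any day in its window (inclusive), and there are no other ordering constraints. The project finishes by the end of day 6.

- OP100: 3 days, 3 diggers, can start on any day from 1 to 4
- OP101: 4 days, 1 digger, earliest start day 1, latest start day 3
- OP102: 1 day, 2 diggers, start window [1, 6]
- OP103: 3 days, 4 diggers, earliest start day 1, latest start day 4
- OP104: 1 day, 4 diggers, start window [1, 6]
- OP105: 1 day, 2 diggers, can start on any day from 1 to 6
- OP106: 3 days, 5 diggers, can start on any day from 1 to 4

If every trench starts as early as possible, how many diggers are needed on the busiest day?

Early-start schedule: OP100@1, OP101@1, OP102@1, OP103@1, OP104@1, OP105@1, OP106@1.
Load per day: day 1: 21, day 2: 13, day 3: 13, day 4: 1, day 5: 0, day 6: 0.
Peak is 21.

21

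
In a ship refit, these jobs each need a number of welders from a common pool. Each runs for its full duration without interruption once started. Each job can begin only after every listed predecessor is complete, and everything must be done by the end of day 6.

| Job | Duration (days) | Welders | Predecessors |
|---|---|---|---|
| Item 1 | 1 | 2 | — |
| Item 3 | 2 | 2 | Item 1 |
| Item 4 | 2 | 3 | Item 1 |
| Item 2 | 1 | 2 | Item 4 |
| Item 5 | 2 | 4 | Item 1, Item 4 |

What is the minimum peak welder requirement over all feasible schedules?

5

Early-start (Item 1@1, Item 3@2, Item 4@2, Item 2@4, Item 5@4) gives peak 6: d1:2  d2:5  d3:5  d4:6  d5:4  d6:0.
Shift Item 5→5.
Schedule Item 1@1, Item 3@2, Item 4@2, Item 2@4, Item 5@5: d1:2  d2:5  d3:5  d4:2  d5:4  d6:4 — peak 5.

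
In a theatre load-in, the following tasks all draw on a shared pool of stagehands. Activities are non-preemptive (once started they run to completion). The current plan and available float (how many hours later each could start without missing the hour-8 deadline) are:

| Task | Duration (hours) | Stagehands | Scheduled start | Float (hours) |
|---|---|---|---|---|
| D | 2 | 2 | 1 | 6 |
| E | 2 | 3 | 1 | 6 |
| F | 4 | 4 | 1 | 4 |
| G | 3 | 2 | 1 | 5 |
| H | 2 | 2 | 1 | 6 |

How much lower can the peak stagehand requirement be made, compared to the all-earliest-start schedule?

7

Early-start peak: h1:13  h2:13  h3:6  h4:4  h5:0  h6:0  h7:0  h8:0 ⇒ 13.
Leveled (D@1, E@1, F@3, G@3, H@6): h1:5  h2:5  h3:6  h4:6  h5:6  h6:6  h7:2  h8:0 ⇒ 6.
Reduction 13 − 6 = 7.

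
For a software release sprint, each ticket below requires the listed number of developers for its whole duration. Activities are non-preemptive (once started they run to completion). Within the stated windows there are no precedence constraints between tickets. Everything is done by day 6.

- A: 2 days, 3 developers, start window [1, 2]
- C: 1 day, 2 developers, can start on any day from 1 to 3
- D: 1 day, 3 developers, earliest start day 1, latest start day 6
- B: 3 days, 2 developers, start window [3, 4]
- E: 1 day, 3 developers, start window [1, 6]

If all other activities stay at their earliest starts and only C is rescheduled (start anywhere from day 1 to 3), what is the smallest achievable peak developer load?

9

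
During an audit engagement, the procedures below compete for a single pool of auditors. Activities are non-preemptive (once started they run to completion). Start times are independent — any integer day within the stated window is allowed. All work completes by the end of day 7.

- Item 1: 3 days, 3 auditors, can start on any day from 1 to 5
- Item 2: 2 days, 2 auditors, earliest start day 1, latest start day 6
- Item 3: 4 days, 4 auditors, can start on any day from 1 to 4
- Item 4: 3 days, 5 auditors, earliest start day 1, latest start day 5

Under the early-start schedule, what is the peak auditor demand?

Early-start schedule: Item 1@1, Item 2@1, Item 3@1, Item 4@1.
Load per day: day 1: 14, day 2: 14, day 3: 12, day 4: 4, day 5: 0, day 6: 0, day 7: 0.
Peak is 14.

14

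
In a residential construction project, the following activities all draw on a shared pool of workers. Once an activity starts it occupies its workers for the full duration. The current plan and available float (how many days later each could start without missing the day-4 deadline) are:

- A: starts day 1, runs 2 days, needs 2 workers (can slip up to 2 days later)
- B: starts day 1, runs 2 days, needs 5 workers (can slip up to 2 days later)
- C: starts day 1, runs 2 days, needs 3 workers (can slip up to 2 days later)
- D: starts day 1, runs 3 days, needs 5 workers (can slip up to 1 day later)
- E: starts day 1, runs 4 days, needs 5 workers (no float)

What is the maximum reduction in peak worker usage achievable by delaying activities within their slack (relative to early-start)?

Early-start peak: d1:20  d2:20  d3:10  d4:5 ⇒ 20.
Leveled (A@1, B@3, C@1, D@1, E@1): d1:15  d2:15  d3:15  d4:10 ⇒ 15.
Reduction 20 − 15 = 5.

5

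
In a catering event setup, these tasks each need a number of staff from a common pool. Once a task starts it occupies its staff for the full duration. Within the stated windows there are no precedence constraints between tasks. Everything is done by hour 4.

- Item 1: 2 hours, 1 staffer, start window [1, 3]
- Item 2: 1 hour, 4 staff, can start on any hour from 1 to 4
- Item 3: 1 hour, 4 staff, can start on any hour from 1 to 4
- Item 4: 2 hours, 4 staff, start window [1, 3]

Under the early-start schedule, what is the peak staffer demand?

Early-start schedule: Item 1@1, Item 2@1, Item 3@1, Item 4@1.
Load per hour: hour 1: 13, hour 2: 5, hour 3: 0, hour 4: 0.
Peak is 13.

13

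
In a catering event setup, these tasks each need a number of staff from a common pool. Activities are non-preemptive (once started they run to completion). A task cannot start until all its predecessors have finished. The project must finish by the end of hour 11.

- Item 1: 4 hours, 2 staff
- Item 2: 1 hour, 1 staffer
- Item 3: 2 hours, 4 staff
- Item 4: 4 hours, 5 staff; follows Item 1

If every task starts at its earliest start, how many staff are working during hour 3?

2

At early start, hour 3 has: Item 1.
Demand: 2 = 2.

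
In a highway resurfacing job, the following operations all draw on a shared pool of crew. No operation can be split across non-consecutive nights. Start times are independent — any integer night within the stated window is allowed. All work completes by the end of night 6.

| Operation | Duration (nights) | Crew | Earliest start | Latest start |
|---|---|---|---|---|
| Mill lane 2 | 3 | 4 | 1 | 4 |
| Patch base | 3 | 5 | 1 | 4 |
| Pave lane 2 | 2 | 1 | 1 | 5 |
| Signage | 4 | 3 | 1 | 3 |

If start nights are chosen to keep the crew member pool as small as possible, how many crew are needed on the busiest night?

Early-start (Mill lane 2@1, Patch base@1, Pave lane 2@1, Signage@1) gives peak 13: n1:13  n2:13  n3:12  n4:3  n5:0  n6:0.
Shift Patch base→4.
Schedule Mill lane 2@1, Patch base@4, Pave lane 2@1, Signage@1: n1:8  n2:8  n3:7  n4:8  n5:5  n6:5 — peak 8.

8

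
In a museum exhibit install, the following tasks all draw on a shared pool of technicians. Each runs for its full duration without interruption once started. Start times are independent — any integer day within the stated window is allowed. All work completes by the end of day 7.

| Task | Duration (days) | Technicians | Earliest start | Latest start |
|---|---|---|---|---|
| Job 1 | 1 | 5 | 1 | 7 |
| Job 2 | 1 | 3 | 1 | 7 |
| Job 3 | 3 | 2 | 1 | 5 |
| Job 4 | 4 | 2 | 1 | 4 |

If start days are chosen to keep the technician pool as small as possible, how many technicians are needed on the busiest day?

5

Early-start (Job 1@1, Job 2@1, Job 3@1, Job 4@1) gives peak 12: d1:12  d2:4  d3:4  d4:2  d5:0  d6:0  d7:0.
Shift Job 2→2, Job 3→2, Job 4→3.
Schedule Job 1@1, Job 2@2, Job 3@2, Job 4@3: d1:5  d2:5  d3:4  d4:4  d5:2  d6:2  d7:0 — peak 5.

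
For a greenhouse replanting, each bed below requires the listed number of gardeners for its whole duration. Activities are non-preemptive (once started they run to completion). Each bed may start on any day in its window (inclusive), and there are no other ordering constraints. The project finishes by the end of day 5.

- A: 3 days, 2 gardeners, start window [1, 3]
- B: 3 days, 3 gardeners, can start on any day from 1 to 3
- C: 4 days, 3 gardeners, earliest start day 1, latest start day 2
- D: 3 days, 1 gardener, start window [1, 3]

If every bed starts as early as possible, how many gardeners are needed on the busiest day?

Early-start schedule: A@1, B@1, C@1, D@1.
Load per day: day 1: 9, day 2: 9, day 3: 9, day 4: 3, day 5: 0.
Peak is 9.

9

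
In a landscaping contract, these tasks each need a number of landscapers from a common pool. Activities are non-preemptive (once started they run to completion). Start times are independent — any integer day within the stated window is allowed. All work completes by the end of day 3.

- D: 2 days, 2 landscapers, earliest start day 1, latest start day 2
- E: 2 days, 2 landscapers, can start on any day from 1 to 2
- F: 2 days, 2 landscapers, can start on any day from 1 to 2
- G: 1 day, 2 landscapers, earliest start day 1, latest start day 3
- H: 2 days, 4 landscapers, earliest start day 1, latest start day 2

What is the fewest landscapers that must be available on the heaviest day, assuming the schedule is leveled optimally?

10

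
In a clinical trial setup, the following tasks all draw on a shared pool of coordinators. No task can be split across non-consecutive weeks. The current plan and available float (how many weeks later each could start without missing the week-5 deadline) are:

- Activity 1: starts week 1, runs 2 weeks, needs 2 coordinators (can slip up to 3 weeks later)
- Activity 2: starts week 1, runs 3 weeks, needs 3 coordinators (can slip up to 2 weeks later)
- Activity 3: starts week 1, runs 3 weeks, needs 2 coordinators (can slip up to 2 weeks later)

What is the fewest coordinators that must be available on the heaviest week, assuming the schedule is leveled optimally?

5

Early-start (Activity 1@1, Activity 2@1, Activity 3@1) gives peak 7: w1:7  w2:7  w3:5  w4:0  w5:0.
Shift Activity 3→3.
Schedule Activity 1@1, Activity 2@1, Activity 3@3: w1:5  w2:5  w3:5  w4:2  w5:2 — peak 5.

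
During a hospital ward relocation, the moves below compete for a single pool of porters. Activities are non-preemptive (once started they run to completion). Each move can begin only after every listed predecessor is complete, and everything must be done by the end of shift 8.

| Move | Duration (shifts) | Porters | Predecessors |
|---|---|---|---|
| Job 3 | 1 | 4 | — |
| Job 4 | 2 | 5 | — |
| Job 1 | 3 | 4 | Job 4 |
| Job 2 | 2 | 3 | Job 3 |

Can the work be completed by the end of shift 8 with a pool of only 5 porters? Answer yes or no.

Schedule Job 3@1, Job 4@2, Job 1@4, Job 2@7: s1:4  s2:5  s3:5  s4:4  s5:4  s6:4  s7:3  s8:3 — peak 5 ≤ 5.

yes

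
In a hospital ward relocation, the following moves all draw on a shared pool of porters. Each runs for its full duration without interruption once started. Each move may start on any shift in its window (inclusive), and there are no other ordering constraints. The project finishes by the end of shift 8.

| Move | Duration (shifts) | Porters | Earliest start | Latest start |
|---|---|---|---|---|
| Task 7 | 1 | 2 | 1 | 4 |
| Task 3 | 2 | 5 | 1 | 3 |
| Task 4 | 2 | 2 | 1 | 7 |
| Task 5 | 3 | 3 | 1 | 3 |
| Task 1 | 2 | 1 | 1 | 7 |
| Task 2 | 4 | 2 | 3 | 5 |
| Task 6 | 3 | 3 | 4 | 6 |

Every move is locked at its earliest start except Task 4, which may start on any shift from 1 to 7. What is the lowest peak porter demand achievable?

Task 4@1: s1:13  s2:11  s3:5  s4:5  s5:5  s6:5  s7:0  s8:0 → peak 13
Task 4@2: s1:11  s2:11  s3:7  s4:5  s5:5  s6:5  s7:0  s8:0 → peak 11
Task 4@3: s1:11  s2:9  s3:7  s4:7  s5:5  s6:5  s7:0  s8:0 → peak 11
Task 4@4: s1:11  s2:9  s3:5  s4:7  s5:7  s6:5  s7:0  s8:0 → peak 11
Task 4@5: s1:11  s2:9  s3:5  s4:5  s5:7  s6:7  s7:0  s8:0 → peak 11
Task 4@6: s1:11  s2:9  s3:5  s4:5  s5:5  s6:7  s7:2  s8:0 → peak 11
Task 4@7: s1:11  s2:9  s3:5  s4:5  s5:5  s6:5  s7:2  s8:2 → peak 11
Best is Task 4@2, peak 11.

11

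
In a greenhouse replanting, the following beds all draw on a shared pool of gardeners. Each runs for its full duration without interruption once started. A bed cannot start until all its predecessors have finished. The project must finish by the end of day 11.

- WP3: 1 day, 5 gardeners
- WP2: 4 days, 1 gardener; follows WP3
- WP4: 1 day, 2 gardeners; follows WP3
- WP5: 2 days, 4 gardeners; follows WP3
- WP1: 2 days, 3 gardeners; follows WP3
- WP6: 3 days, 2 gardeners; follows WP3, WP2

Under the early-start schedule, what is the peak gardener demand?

Early-start schedule: WP3@1, WP2@2, WP4@2, WP5@2, WP1@2, WP6@6.
Load per day: day 1: 5, day 2: 10, day 3: 8, day 4: 1, day 5: 1, day 6: 2, day 7: 2, day 8: 2, day 9: 0, day 10: 0, day 11: 0.
Peak is 10.

10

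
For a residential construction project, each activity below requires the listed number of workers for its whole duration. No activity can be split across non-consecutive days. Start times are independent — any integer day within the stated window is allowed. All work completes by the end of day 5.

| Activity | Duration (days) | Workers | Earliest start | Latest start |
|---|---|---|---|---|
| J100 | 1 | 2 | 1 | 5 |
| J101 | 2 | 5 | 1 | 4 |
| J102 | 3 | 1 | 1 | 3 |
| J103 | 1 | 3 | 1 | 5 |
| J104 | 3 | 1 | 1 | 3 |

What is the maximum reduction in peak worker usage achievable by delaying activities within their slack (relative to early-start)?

Early-start peak: d1:12  d2:7  d3:2  d4:0  d5:0 ⇒ 12.
Leveled (J100@1, J101@4, J102@1, J103@2, J104@1): d1:4  d2:5  d3:2  d4:5  d5:5 ⇒ 5.
Reduction 12 − 5 = 7.

7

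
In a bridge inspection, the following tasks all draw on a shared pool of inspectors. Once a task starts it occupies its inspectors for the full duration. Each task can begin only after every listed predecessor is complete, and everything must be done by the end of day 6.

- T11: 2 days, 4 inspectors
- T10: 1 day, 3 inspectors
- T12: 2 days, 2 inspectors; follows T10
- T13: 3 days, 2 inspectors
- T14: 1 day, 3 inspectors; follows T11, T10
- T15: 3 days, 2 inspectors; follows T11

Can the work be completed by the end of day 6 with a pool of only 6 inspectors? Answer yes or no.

yes

Schedule T11@1, T10@3, T12@4, T13@1, T14@6, T15@4: d1:6  d2:6  d3:5  d4:4  d5:4  d6:5 — peak 6 ≤ 6.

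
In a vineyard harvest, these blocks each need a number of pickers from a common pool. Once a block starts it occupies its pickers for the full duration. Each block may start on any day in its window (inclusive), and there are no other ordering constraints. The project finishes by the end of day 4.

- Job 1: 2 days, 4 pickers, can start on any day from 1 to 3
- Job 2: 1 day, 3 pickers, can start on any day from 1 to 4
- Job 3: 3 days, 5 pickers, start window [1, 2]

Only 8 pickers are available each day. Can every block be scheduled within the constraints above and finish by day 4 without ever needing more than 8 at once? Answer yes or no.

no

The minimum achievable peak is 9; 8 < 9, so no feasible schedule stays within the cap.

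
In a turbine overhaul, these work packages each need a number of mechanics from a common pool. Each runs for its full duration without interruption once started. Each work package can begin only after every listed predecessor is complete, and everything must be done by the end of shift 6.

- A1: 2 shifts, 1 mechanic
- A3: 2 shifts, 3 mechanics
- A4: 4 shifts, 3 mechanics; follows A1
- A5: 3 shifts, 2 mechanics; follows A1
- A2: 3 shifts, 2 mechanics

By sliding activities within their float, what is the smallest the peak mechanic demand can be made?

6

Early-start (A1@1, A3@1, A4@3, A5@3, A2@1) gives peak 7: s1:6  s2:6  s3:7  s4:5  s5:5  s6:3.
Shift A5→4.
Schedule A1@1, A3@1, A4@3, A5@4, A2@1: s1:6  s2:6  s3:5  s4:5  s5:5  s6:5 — peak 6.
Total mechanic-shifts = 32 over 6 shifts ⇒ peak ≥ ⌈32/6⌉ = 6, so 6 is optimal.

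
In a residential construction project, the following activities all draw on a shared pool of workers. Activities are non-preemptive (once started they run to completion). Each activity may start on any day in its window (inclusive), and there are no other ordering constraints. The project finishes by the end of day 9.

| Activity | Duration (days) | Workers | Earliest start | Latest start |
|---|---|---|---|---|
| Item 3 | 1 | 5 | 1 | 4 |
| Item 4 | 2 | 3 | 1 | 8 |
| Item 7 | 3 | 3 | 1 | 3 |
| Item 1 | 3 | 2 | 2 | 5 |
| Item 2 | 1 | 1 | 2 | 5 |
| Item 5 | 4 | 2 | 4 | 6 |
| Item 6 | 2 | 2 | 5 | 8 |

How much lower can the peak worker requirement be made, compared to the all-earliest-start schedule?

6

Early-start peak: d1:11  d2:9  d3:5  d4:4  d5:4  d6:4  d7:2  d8:0  d9:0 ⇒ 11.
Leveled (Item 3@1, Item 4@5, Item 7@2, Item 1@2, Item 2@5, Item 5@6, Item 6@7): d1:5  d2:5  d3:5  d4:5  d5:4  d6:5  d7:4  d8:4  d9:2 ⇒ 5.
Reduction 11 − 5 = 6.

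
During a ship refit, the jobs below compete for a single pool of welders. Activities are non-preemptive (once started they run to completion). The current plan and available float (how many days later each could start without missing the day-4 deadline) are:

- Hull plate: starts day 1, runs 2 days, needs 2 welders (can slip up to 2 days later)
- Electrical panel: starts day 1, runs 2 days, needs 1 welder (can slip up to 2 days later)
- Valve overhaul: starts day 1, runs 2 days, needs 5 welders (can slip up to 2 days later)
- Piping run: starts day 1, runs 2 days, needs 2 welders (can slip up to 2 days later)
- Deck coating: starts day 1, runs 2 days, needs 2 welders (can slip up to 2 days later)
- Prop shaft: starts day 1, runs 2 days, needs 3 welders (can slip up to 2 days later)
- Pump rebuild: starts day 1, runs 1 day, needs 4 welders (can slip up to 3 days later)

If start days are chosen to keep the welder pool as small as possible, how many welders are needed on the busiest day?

Early-start (Hull plate@1, Electrical panel@1, Valve overhaul@1, Piping run@1, Deck coating@1, Prop shaft@1, Pump rebuild@1) gives peak 19: d1:19  d2:15  d3:0  d4:0.
Shift Deck coating→3, Prop shaft→3, Pump rebuild→3.
Schedule Hull plate@1, Electrical panel@1, Valve overhaul@1, Piping run@1, Deck coating@3, Prop shaft@3, Pump rebuild@3: d1:10  d2:10  d3:9  d4:5 — peak 10.

10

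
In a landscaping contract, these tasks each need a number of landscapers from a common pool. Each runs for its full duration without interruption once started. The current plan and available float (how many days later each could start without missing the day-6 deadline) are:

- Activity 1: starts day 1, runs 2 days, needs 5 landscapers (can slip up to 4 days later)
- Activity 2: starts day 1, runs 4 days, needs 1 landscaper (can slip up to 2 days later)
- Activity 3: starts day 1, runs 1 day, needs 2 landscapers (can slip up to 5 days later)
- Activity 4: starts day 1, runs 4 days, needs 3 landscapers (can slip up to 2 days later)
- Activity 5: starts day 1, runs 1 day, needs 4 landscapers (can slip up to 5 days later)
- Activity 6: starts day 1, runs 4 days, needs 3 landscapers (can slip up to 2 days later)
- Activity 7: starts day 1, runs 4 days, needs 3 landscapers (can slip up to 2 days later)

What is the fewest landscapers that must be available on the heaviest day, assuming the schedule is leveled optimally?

Early-start (Activity 1@1, Activity 2@1, Activity 3@1, Activity 4@1, Activity 5@1, Activity 6@1, Activity 7@1) gives peak 21: d1:21  d2:15  d3:10  d4:10  d5:0  d6:0.
Shift Activity 4→2, Activity 5→6, Activity 6→3, Activity 7→3.
Schedule Activity 1@1, Activity 2@1, Activity 3@1, Activity 4@2, Activity 5@6, Activity 6@3, Activity 7@3: d1:8  d2:9  d3:10  d4:10  d5:9  d6:10 — peak 10.
Total landscaper-days = 56 over 6 days ⇒ peak ≥ ⌈56/6⌉ = 10, so 10 is optimal.

10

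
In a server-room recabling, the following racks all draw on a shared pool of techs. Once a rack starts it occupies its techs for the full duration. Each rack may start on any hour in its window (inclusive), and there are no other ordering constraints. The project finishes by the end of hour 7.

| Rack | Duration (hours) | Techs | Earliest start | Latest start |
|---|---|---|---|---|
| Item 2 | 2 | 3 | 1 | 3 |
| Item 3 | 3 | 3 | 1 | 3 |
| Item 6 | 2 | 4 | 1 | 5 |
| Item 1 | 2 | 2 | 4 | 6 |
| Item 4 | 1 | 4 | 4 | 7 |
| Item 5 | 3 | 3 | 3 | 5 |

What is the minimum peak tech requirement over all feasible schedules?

7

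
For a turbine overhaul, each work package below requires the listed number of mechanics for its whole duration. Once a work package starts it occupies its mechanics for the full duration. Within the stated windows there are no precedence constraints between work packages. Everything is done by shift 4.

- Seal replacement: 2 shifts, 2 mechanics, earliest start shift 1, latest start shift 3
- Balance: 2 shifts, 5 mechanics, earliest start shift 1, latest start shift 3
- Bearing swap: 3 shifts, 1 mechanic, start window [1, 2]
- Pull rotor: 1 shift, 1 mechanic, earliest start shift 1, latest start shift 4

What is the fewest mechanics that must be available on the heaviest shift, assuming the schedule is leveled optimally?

6

Early-start (Seal replacement@1, Balance@1, Bearing swap@1, Pull rotor@1) gives peak 9: s1:9  s2:8  s3:1  s4:0.
Shift Balance→3.
Schedule Seal replacement@1, Balance@3, Bearing swap@1, Pull rotor@1: s1:4  s2:3  s3:6  s4:5 — peak 6.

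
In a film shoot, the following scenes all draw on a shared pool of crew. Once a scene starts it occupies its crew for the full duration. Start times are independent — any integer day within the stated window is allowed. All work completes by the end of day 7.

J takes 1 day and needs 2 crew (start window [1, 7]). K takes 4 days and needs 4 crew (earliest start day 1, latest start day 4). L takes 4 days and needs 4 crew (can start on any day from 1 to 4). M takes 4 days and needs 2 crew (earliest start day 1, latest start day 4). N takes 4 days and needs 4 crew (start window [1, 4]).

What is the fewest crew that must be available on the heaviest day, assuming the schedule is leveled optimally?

Early-start (J@1, K@1, L@1, M@1, N@1) gives peak 16: d1:16  d2:14  d3:14  d4:14  d5:0  d6:0  d7:0.
Shift N→2.
Schedule J@1, K@1, L@1, M@1, N@2: d1:12  d2:14  d3:14  d4:14  d5:4  d6:0  d7:0 — peak 14.

14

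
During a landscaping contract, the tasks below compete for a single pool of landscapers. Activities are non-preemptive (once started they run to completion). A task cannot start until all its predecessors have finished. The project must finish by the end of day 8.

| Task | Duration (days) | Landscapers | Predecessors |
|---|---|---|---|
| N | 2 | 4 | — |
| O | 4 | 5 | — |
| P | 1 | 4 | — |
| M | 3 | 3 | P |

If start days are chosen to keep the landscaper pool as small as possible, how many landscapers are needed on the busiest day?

Early-start (N@1, O@1, P@1, M@2) gives peak 13: d1:13  d2:12  d3:8  d4:8  d5:0  d6:0  d7:0  d8:0.
Shift N→2, O→5.
Schedule N@2, O@5, P@1, M@2: d1:4  d2:7  d3:7  d4:3  d5:5  d6:5  d7:5  d8:5 — peak 7.

7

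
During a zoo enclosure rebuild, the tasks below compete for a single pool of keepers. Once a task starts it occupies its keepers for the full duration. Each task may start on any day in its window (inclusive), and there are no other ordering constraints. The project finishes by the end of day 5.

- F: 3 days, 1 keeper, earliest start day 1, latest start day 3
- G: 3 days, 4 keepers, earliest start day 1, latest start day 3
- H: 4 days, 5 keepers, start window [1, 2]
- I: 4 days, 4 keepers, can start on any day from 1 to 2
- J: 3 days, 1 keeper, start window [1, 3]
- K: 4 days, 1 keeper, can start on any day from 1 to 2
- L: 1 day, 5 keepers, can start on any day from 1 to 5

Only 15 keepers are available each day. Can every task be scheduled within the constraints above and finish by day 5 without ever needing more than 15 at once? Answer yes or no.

no

The minimum achievable peak is 16; 15 < 16, so no feasible schedule stays within the cap.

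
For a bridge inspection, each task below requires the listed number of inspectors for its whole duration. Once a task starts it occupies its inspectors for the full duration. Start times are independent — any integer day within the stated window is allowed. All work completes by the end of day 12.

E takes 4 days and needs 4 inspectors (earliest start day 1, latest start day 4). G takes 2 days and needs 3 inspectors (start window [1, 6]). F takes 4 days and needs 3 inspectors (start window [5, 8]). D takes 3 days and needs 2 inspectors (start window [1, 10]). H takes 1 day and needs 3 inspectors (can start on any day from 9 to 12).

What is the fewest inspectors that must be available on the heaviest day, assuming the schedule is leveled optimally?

5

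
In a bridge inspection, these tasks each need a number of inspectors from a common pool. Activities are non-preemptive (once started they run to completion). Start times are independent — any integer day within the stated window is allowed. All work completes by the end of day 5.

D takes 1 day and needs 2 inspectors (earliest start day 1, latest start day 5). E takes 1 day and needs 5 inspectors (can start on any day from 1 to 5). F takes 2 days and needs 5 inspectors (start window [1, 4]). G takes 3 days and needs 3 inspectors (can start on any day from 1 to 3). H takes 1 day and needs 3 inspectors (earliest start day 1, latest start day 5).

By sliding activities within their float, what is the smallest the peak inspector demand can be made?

8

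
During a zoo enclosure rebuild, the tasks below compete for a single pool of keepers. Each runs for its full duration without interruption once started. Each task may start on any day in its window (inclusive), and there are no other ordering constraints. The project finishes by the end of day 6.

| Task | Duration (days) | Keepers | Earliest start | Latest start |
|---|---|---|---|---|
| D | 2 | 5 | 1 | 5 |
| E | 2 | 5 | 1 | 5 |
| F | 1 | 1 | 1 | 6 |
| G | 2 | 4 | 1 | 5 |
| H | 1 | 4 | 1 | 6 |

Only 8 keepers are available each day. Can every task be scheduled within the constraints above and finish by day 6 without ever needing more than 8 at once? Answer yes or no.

yes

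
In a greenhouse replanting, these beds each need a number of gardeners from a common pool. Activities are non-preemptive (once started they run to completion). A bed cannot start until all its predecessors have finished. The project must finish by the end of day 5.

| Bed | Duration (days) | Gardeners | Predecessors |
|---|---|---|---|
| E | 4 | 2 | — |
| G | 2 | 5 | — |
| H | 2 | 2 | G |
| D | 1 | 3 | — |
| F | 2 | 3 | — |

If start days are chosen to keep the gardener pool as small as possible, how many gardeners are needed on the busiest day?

Early-start (E@1, G@1, H@3, D@1, F@1) gives peak 13: d1:13  d2:10  d3:4  d4:4  d5:0.
Shift D→3, F→4.
Schedule E@1, G@1, H@3, D@3, F@4: d1:7  d2:7  d3:7  d4:7  d5:3 — peak 7.
Total gardener-days = 31 over 5 days ⇒ peak ≥ ⌈31/5⌉ = 7, so 7 is optimal.

7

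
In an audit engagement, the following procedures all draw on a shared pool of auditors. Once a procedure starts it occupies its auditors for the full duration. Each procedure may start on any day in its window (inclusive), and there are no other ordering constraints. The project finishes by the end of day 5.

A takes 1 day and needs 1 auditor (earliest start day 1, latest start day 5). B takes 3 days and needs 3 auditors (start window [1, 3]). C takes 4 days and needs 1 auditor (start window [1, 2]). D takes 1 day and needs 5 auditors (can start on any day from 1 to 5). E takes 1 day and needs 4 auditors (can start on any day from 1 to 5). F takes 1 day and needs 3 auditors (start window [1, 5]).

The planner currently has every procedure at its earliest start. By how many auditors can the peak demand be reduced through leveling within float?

Early-start peak: d1:17  d2:4  d3:4  d4:1  d5:0 ⇒ 17.
Leveled (A@1, B@3, C@1, D@2, E@1, F@5): d1:6  d2:6  d3:4  d4:4  d5:6 ⇒ 6.
Reduction 17 − 6 = 11.

11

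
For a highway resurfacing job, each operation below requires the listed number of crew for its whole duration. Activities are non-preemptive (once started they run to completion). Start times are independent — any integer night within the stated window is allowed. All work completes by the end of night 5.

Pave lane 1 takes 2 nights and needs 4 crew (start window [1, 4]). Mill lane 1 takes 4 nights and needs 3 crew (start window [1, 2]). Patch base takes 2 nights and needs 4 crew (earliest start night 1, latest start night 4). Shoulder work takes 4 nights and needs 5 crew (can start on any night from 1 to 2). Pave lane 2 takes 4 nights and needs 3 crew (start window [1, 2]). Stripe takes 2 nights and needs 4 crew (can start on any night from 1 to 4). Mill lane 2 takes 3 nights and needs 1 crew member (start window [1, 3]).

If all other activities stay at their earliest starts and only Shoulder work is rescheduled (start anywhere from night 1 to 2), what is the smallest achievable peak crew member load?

24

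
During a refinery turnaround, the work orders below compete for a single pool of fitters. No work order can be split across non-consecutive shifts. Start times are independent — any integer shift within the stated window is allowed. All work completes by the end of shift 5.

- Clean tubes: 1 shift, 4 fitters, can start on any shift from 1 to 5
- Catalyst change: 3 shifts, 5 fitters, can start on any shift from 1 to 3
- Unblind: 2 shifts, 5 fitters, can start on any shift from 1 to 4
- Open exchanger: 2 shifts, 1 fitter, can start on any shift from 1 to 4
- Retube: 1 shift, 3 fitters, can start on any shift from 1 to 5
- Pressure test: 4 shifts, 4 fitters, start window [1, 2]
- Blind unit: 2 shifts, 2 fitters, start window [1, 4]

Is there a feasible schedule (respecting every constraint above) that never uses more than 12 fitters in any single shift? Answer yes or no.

yes

Schedule Clean tubes@1, Catalyst change@1, Unblind@4, Open exchanger@1, Retube@3, Pressure test@2, Blind unit@1: s1:12  s2:12  s3:12  s4:9  s5:9 — peak 12 ≤ 12.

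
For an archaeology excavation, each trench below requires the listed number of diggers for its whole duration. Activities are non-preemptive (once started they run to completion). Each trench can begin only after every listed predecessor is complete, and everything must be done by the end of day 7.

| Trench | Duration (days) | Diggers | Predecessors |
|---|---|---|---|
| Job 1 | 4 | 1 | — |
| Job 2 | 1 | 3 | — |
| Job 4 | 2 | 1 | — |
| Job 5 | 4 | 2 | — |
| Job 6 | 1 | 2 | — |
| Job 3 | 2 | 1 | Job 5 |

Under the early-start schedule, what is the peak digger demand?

Early-start schedule: Job 1@1, Job 2@1, Job 4@1, Job 5@1, Job 6@1, Job 3@5.
Load per day: day 1: 9, day 2: 4, day 3: 3, day 4: 3, day 5: 1, day 6: 1, day 7: 0.
Peak is 9.

9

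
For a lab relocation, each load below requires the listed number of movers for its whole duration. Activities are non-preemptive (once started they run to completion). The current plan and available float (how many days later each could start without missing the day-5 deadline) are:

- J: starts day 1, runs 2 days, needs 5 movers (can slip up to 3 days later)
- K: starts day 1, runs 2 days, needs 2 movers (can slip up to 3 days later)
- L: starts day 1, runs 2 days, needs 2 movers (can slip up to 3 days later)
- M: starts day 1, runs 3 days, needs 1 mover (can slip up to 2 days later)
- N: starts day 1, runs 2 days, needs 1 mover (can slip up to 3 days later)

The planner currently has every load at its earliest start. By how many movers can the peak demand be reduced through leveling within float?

5

Early-start peak: d1:11  d2:11  d3:1  d4:0  d5:0 ⇒ 11.
Leveled (J@1, K@3, L@3, M@1, N@3): d1:6  d2:6  d3:6  d4:5  d5:0 ⇒ 6.
Reduction 11 − 6 = 5.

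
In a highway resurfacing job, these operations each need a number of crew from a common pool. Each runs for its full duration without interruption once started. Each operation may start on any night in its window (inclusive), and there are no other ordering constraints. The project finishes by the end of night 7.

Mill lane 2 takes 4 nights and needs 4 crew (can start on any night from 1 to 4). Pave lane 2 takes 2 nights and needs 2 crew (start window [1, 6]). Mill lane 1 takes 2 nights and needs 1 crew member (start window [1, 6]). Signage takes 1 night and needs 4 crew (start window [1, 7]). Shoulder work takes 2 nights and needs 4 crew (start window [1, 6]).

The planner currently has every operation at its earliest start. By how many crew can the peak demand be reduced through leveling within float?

9

Early-start peak: n1:15  n2:11  n3:4  n4:4  n5:0  n6:0  n7:0 ⇒ 15.
Leveled (Mill lane 2@1, Pave lane 2@1, Mill lane 1@3, Signage@5, Shoulder work@6): n1:6  n2:6  n3:5  n4:5  n5:4  n6:4  n7:4 ⇒ 6.
Reduction 15 − 6 = 9.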